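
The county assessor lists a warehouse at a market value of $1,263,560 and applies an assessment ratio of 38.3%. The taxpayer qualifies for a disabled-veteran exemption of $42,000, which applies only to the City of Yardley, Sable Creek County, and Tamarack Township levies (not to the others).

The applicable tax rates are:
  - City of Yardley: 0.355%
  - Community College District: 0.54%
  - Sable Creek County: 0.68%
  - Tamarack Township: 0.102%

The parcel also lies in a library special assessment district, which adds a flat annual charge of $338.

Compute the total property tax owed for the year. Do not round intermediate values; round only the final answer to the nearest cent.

$7,976.19

Assessed value = $1,263,560 × 0.383 = $483,943.48
City of Yardley: ($483,943.48 − $42,000) × 0.00355 = $441,943.48 × 0.00355 = $1,568.899354
Community College District: $483,943.48 × 0.0054 = $2,613.294792
Sable Creek County: ($483,943.48 − $42,000) × 0.0068 = $441,943.48 × 0.0068 = $3,005.215664
Tamarack Township: ($483,943.48 − $42,000) × 0.00102 = $441,943.48 × 0.00102 = $450.7823496
Levies subtotal = $7,638.1921596
Total = $7,638.1921596 + $338 = $7,976.1921596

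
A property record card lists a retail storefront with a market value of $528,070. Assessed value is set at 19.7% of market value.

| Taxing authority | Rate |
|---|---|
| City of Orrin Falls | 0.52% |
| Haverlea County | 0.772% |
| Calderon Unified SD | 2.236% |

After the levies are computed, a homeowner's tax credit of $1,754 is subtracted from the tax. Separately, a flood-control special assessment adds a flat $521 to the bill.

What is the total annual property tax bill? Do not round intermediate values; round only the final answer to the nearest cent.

$2,437.17

Assessed value = $528,070 × 0.197 = $104,029.79
City of Orrin Falls: $104,029.79 × 0.0052 = $540.954908
Haverlea County: $104,029.79 × 0.00772 = $803.1099788
Calderon Unified SD: $104,029.79 × 0.02236 = $2,326.1061044
Levies subtotal = $3,670.1709912
After credit = $3,670.1709912 − $1,754 = $1,916.1709912
Total = $1,916.1709912 + $521 = $2,437.1709912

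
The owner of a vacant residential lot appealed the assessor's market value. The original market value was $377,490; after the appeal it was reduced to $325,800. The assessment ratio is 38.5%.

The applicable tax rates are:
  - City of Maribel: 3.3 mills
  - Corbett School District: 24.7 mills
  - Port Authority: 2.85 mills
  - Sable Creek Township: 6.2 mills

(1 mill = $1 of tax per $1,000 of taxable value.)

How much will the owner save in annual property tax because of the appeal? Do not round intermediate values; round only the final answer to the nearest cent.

$737.32

Old assessed value = $377,490 × 0.385 = $145,333.65
New assessed value = $325,800 × 0.385 = $125,433
Combined rate = 0.0033 + 0.0247 + 0.00285 + 0.0062 = 0.03705
Old tax = $145,333.65 × 0.03705 = $5,384.6117325
New tax = $125,433 × 0.03705 = $4,647.29265
Reduction = $5,384.6117325 − $4,647.29265 = $737.3190825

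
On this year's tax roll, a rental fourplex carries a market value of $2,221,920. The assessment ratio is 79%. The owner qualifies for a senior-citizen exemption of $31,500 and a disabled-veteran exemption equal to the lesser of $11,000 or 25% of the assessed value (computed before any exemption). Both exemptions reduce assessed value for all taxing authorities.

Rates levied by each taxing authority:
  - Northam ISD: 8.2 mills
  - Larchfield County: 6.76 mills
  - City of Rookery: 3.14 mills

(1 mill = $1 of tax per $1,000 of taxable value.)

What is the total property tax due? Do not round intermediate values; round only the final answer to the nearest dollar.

$31,002

Assessed value = $2,221,920 × 0.79 = $1,755,316.8
Disabled-veteran exemption = min($11,000, 25% × $1,755,316.8) = min($11,000, $438,829.2) = $11,000 (dollar cap binds)
Taxable value = $1,755,316.8 − $31,500 − $11,000 = $1,712,816.8
Northam ISD: $1,712,816.8 × 0.0082 = $14,045.09776
Larchfield County: $1,712,816.8 × 0.00676 = $11,578.641568
City of Rookery: $1,712,816.8 × 0.00314 = $5,378.244752
Total = $31,001.98408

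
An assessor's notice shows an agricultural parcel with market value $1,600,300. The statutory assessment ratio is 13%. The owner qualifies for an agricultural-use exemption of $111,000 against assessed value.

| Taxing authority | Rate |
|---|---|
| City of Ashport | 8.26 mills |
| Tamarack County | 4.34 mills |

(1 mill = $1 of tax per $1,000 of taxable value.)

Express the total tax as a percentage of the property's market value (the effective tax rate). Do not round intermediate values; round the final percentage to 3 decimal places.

0.076%

Assessed value = $1,600,300 × 0.13 = $208,039
Taxable value = $208,039 − $111,000 = $97,039
City of Ashport: $97,039 × 0.00826 = $801.54214
Tamarack County: $97,039 × 0.00434 = $421.14926
Total tax = $1,222.6914
Effective rate = $1,222.6914 ÷ $1,600,300 = 0.076% of market value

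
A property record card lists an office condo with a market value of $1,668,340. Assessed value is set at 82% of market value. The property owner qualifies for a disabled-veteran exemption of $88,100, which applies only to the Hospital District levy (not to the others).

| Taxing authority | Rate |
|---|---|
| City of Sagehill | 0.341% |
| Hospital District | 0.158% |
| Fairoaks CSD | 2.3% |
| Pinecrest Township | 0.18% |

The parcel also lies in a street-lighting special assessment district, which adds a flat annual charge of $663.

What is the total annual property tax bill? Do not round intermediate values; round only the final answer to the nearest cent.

Assessed value = $1,668,340 × 0.82 = $1,368,038.8
City of Sagehill: $1,368,038.8 × 0.00341 = $4,665.012308
Hospital District: ($1,368,038.8 − $88,100) × 0.00158 = $1,279,938.8 × 0.00158 = $2,022.303304
Fairoaks CSD: $1,368,038.8 × 0.023 = $31,464.8924
Pinecrest Township: $1,368,038.8 × 0.0018 = $2,462.46984
Levies subtotal = $40,614.677852
Total = $40,614.677852 + $663 = $41,277.677852

$41,277.68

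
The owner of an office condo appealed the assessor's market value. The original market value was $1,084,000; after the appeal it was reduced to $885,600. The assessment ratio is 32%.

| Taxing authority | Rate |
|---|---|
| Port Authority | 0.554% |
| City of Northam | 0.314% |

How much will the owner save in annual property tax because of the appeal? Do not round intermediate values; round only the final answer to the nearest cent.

$551.08

Old assessed value = $1,084,000 × 0.32 = $346,880
New assessed value = $885,600 × 0.32 = $283,392
Combined rate = 0.00554 + 0.00314 = 0.00868
Old tax = $346,880 × 0.00868 = $3,010.9184
New tax = $283,392 × 0.00868 = $2,459.84256
Reduction = $3,010.9184 − $2,459.84256 = $551.07584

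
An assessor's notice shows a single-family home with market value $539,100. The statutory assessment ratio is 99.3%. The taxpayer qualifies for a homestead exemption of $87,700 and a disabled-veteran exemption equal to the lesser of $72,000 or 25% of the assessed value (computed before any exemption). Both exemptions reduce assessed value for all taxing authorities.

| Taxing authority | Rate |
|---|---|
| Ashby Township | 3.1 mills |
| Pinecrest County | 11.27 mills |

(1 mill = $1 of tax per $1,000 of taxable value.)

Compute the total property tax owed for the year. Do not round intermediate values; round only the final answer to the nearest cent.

Assessed value = $539,100 × 0.993 = $535,326.3
Disabled-veteran exemption = min($72,000, 25% × $535,326.3) = min($72,000, $133,831.575) = $72,000 (dollar cap binds)
Taxable value = $535,326.3 − $87,700 − $72,000 = $375,626.3
Ashby Township: $375,626.3 × 0.0031 = $1,164.44153
Pinecrest County: $375,626.3 × 0.01127 = $4,233.308401
Total = $5,397.749931

$5,397.75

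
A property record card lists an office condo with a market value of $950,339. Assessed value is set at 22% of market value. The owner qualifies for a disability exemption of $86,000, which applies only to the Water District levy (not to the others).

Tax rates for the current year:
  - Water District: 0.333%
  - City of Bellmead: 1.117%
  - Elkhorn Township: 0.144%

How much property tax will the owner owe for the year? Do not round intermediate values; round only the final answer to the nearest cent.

Assessed value = $950,339 × 0.22 = $209,074.58
Water District: ($209,074.58 − $86,000) × 0.00333 = $123,074.58 × 0.00333 = $409.8383514
City of Bellmead: $209,074.58 × 0.01117 = $2,335.3630586
Elkhorn Township: $209,074.58 × 0.00144 = $301.0673952
Total = $3,046.2688052

$3,046.27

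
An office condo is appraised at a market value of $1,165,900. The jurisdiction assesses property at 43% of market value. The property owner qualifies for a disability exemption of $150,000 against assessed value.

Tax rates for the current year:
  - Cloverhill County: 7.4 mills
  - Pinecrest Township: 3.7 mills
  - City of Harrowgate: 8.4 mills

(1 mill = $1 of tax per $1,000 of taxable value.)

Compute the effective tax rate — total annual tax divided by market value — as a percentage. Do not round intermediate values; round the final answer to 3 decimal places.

Assessed value = $1,165,900 × 0.43 = $501,337
Taxable value = $501,337 − $150,000 = $351,337
Cloverhill County: $351,337 × 0.0074 = $2,599.8938
Pinecrest Township: $351,337 × 0.0037 = $1,299.9469
City of Harrowgate: $351,337 × 0.0084 = $2,951.2308
Total tax = $6,851.0715
Effective rate = $6,851.0715 ÷ $1,165,900 = 0.588% of market value

0.588%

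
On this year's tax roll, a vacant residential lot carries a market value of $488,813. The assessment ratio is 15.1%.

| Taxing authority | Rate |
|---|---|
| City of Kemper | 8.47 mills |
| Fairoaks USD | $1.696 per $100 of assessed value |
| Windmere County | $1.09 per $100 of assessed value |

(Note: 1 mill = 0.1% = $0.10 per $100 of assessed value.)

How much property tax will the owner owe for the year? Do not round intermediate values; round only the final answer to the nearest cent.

$2,681.55

Assessed value = $488,813 × 0.151 = $73,810.763
City of Kemper: $73,810.763 × 0.00847 = $625.17716261
Fairoaks USD: $73,810.763 × 0.01696 = $1,251.83054048
Windmere County: $73,810.763 × 0.0109 = $804.5373167
Total = $2,681.54501979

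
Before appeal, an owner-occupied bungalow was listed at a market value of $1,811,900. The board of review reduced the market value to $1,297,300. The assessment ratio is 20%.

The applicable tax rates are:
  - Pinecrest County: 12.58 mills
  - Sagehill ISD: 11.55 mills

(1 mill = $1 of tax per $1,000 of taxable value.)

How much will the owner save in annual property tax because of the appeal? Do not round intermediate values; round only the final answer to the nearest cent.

Old assessed value = $1,811,900 × 0.2 = $362,380
New assessed value = $1,297,300 × 0.2 = $259,460
Combined rate = 0.01258 + 0.01155 = 0.02413
Old tax = $362,380 × 0.02413 = $8,744.2294
New tax = $259,460 × 0.02413 = $6,260.7698
Reduction = $8,744.2294 − $6,260.7698 = $2,483.4596

$2,483.46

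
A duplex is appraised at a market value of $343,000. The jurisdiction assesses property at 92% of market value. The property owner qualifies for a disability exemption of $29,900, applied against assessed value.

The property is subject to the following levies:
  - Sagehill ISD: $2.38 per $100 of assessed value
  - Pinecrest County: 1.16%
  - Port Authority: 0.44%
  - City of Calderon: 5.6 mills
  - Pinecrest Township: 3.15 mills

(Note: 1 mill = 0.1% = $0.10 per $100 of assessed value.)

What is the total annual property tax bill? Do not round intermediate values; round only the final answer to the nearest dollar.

$13,869

Assessed value = $343,000 × 0.92 = $315,560
Taxable value = $315,560 − $29,900 = $285,660
Sagehill ISD: $285,660 × 0.0238 = $6,798.708
Pinecrest County: $285,660 × 0.0116 = $3,313.656
Port Authority: $285,660 × 0.0044 = $1,256.904
City of Calderon: $285,660 × 0.0056 = $1,599.696
Pinecrest Township: $285,660 × 0.00315 = $899.829
Total = $13,868.793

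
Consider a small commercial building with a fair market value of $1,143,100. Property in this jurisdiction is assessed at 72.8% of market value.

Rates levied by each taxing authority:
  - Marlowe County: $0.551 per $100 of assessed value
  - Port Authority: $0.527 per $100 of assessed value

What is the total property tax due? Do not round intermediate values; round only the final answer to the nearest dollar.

$8,971

Assessed value = $1,143,100 × 0.728 = $832,176.8
Marlowe County: $832,176.8 × 0.00551 = $4,585.294168
Port Authority: $832,176.8 × 0.00527 = $4,385.571736
Total = $4,585.294168 + $4,385.571736 = $8,970.865904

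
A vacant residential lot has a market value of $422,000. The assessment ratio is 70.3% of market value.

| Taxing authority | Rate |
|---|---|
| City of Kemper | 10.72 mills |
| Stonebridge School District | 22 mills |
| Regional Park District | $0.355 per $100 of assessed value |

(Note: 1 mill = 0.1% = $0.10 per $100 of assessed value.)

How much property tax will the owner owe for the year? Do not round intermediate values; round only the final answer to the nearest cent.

Assessed value = $422,000 × 0.703 = $296,666
City of Kemper: $296,666 × 0.01072 = $3,180.25952
Stonebridge School District: $296,666 × 0.022 = $6,526.652
Regional Park District: $296,666 × 0.00355 = $1,053.1643
Total = $10,760.07582

$10,760.08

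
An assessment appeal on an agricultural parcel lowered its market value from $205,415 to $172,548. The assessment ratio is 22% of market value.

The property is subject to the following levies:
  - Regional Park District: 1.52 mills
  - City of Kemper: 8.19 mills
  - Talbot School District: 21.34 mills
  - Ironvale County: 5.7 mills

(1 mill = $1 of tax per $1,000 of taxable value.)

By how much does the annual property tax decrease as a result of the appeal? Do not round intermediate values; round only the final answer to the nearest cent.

$265.73

Old assessed value = $205,415 × 0.22 = $45,191.3
New assessed value = $172,548 × 0.22 = $37,960.56
Combined rate = 0.00152 + 0.00819 + 0.02134 + 0.0057 = 0.03675
Old tax = $45,191.3 × 0.03675 = $1,660.780275
New tax = $37,960.56 × 0.03675 = $1,395.05058
Reduction = $1,660.780275 − $1,395.05058 = $265.729695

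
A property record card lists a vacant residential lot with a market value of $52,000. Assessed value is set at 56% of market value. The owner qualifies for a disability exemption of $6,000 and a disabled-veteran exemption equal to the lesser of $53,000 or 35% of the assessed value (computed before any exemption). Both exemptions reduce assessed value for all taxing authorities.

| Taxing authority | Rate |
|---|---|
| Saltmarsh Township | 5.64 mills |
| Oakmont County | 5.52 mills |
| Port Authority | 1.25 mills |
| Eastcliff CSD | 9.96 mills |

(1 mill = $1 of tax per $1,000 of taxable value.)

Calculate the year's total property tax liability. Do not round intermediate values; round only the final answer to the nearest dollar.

$289

Assessed value = $52,000 × 0.56 = $29,120
Disabled-veteran exemption = min($53,000, 35% × $29,120) = min($53,000, $10,192) = $10,192 (percentage binds)
Taxable value = $29,120 − $6,000 − $10,192 = $12,928
Saltmarsh Township: $12,928 × 0.00564 = $72.91392
Oakmont County: $12,928 × 0.00552 = $71.36256
Port Authority: $12,928 × 0.00125 = $16.16
Eastcliff CSD: $12,928 × 0.00996 = $128.76288
Total = $289.19936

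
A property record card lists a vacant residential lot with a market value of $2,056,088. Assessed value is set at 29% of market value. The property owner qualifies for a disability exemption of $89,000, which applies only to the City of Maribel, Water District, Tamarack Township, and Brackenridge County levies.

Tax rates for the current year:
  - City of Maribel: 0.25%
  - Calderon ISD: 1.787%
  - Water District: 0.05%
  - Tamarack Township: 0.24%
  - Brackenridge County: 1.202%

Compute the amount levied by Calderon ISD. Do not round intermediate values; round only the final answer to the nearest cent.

$10,655.26

Assessed value = $2,056,088 × 0.29 = $596,265.52
Calderon ISD taxable value = $596,265.52 (exemption does not apply)
Calderon ISD levy = $596,265.52 × 0.01787 = $10,655.2648424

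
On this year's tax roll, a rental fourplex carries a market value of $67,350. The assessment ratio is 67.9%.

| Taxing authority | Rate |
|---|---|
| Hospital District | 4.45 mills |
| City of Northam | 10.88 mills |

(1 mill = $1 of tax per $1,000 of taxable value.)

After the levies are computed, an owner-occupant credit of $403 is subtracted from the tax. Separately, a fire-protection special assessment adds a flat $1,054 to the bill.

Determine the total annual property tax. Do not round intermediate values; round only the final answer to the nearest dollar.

$1,352

Assessed value = $67,350 × 0.679 = $45,730.65
Hospital District: $45,730.65 × 0.00445 = $203.5013925
City of Northam: $45,730.65 × 0.01088 = $497.549472
Levies subtotal = $701.0508645
After credit = $701.0508645 − $403 = $298.0508645
Total = $298.0508645 + $1,054 = $1,352.0508645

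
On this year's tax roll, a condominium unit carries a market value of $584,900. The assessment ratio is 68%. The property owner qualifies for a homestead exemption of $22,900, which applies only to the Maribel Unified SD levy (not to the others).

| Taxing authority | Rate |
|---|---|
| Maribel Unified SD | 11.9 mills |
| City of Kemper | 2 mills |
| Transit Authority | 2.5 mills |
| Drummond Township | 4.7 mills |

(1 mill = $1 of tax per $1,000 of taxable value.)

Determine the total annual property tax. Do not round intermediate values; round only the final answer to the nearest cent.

$8,119.64

Assessed value = $584,900 × 0.68 = $397,732
Maribel Unified SD: ($397,732 − $22,900) × 0.0119 = $374,832 × 0.0119 = $4,460.5008
City of Kemper: $397,732 × 0.002 = $795.464
Transit Authority: $397,732 × 0.0025 = $994.33
Drummond Township: $397,732 × 0.0047 = $1,869.3404
Total = $8,119.6352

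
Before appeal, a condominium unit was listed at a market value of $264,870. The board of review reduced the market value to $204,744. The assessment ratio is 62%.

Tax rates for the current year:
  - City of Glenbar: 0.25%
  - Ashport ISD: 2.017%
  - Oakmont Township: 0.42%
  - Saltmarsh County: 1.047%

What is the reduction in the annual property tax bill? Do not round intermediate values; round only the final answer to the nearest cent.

$1,391.97

Old assessed value = $264,870 × 0.62 = $164,219.4
New assessed value = $204,744 × 0.62 = $126,941.28
Combined rate = 0.0025 + 0.02017 + 0.0042 + 0.01047 = 0.03734
Old tax = $164,219.4 × 0.03734 = $6,131.952396
New tax = $126,941.28 × 0.03734 = $4,739.9873952
Reduction = $6,131.952396 − $4,739.9873952 = $1,391.9650008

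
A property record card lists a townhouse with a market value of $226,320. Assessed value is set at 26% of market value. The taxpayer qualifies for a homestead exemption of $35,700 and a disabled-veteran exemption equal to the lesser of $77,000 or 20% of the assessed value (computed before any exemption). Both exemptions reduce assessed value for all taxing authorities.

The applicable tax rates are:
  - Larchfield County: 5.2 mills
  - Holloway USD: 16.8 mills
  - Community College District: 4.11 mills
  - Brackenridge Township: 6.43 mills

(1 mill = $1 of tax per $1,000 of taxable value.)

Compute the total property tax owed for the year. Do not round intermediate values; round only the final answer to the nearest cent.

$370.13

Assessed value = $226,320 × 0.26 = $58,843.2
Disabled-veteran exemption = min($77,000, 20% × $58,843.2) = min($77,000, $11,768.64) = $11,768.64 (percentage binds)
Taxable value = $58,843.2 − $35,700 − $11,768.64 = $11,374.56
Larchfield County: $11,374.56 × 0.0052 = $59.147712
Holloway USD: $11,374.56 × 0.0168 = $191.092608
Community College District: $11,374.56 × 0.00411 = $46.7494416
Brackenridge Township: $11,374.56 × 0.00643 = $73.1384208
Total = $370.1281824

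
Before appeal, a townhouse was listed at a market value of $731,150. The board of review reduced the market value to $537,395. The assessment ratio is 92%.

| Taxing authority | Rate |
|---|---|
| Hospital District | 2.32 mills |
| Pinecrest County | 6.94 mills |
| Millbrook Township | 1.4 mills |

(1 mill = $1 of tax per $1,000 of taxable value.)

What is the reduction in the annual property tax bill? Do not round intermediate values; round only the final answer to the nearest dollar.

$1,900

Old assessed value = $731,150 × 0.92 = $672,658
New assessed value = $537,395 × 0.92 = $494,403.4
Combined rate = 0.00232 + 0.00694 + 0.0014 = 0.01066
Old tax = $672,658 × 0.01066 = $7,170.53428
New tax = $494,403.4 × 0.01066 = $5,270.340244
Reduction = $7,170.53428 − $5,270.340244 = $1,900.194036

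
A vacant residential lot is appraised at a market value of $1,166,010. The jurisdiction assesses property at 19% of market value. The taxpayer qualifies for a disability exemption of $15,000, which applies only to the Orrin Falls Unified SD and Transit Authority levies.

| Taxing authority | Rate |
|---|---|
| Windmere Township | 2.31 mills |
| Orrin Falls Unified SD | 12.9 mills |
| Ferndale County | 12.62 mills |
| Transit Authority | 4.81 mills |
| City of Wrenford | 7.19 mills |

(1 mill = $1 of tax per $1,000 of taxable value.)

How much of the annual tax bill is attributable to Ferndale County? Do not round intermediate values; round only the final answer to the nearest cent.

$2,795.86

Assessed value = $1,166,010 × 0.19 = $221,541.9
Ferndale County taxable value = $221,541.9 (exemption does not apply)
Ferndale County levy = $221,541.9 × 0.01262 = $2,795.858778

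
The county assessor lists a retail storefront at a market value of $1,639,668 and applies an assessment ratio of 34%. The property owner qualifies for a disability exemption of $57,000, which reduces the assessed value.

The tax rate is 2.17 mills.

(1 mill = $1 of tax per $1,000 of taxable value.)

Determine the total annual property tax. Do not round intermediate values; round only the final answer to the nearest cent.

Assessed value = $1,639,668 × 0.34 = $557,487.12
Taxable value = $557,487.12 − $57,000 = $500,487.12
Tax = $500,487.12 × 0.00217 = $1,086.0570504

$1,086.06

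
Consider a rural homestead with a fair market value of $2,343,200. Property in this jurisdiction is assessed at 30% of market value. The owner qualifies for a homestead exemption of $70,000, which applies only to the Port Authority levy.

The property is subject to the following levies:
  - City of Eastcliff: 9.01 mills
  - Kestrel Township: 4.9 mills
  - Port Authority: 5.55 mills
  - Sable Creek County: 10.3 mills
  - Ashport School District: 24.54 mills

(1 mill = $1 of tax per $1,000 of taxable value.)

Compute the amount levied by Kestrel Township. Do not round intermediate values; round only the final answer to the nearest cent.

Assessed value = $2,343,200 × 0.3 = $702,960
Kestrel Township taxable value = $702,960 (exemption does not apply)
Kestrel Township levy = $702,960 × 0.0049 = $3,444.504

$3,444.50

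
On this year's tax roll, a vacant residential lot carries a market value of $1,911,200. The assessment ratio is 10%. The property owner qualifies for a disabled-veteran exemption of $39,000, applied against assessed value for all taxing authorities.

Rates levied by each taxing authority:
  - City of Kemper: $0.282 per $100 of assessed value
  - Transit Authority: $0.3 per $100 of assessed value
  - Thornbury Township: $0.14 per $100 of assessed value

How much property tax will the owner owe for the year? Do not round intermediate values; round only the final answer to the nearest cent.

Assessed value = $1,911,200 × 0.1 = $191,120
Taxable value = $191,120 − $39,000 = $152,120
City of Kemper: $152,120 × 0.00282 = $428.9784
Transit Authority: $152,120 × 0.003 = $456.36
Thornbury Township: $152,120 × 0.0014 = $212.968
Total = $428.9784 + $456.36 + $212.968 = $1,098.3064

$1,098.31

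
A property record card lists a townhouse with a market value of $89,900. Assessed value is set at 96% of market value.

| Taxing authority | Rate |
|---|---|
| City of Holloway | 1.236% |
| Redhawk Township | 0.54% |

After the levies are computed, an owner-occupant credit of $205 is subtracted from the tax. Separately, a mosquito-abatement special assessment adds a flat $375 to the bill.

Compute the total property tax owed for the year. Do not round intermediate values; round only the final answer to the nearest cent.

Assessed value = $89,900 × 0.96 = $86,304
City of Holloway: $86,304 × 0.01236 = $1,066.71744
Redhawk Township: $86,304 × 0.0054 = $466.0416
Levies subtotal = $1,532.75904
After credit = $1,532.75904 − $205 = $1,327.75904
Total = $1,327.75904 + $375 = $1,702.75904

$1,702.76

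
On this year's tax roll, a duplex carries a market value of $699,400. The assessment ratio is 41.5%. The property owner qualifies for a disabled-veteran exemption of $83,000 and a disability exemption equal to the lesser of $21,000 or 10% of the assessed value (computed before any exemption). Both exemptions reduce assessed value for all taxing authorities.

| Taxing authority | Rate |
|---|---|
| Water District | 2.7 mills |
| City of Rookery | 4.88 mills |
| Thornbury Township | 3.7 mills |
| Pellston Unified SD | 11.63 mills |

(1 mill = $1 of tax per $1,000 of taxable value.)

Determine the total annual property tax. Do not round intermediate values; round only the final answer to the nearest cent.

$4,267.01

Assessed value = $699,400 × 0.415 = $290,251
Disability exemption = min($21,000, 10% × $290,251) = min($21,000, $29,025.1) = $21,000 (dollar cap binds)
Taxable value = $290,251 − $83,000 − $21,000 = $186,251
Water District: $186,251 × 0.0027 = $502.8777
City of Rookery: $186,251 × 0.00488 = $908.90488
Thornbury Township: $186,251 × 0.0037 = $689.1287
Pellston Unified SD: $186,251 × 0.01163 = $2,166.09913
Total = $4,267.01041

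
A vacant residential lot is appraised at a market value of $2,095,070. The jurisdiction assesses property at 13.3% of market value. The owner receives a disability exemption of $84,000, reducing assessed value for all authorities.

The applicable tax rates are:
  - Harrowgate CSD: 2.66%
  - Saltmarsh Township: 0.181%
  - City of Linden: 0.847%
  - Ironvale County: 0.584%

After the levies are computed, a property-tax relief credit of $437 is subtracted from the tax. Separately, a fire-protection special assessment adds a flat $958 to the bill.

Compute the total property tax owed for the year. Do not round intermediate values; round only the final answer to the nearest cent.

$8,836.20

Assessed value = $2,095,070 × 0.133 = $278,644.31
Taxable value = $278,644.31 − $84,000 = $194,644.31
Harrowgate CSD: $194,644.31 × 0.0266 = $5,177.538646
Saltmarsh Township: $194,644.31 × 0.00181 = $352.3062011
City of Linden: $194,644.31 × 0.00847 = $1,648.6373057
Ironvale County: $194,644.31 × 0.00584 = $1,136.7227704
Levies subtotal = $8,315.2049232
After credit = $8,315.2049232 − $437 = $7,878.2049232
Total = $7,878.2049232 + $958 = $8,836.2049232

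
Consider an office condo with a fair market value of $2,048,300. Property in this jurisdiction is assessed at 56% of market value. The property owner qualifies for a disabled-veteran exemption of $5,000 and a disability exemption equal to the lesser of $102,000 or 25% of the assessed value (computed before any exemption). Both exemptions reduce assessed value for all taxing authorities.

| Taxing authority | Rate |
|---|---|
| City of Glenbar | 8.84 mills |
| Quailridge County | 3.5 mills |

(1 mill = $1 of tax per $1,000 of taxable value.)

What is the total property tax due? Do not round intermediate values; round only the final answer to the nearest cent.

$12,834.19

Assessed value = $2,048,300 × 0.56 = $1,147,048
Disability exemption = min($102,000, 25% × $1,147,048) = min($102,000, $286,762) = $102,000 (dollar cap binds)
Taxable value = $1,147,048 − $5,000 − $102,000 = $1,040,048
City of Glenbar: $1,040,048 × 0.00884 = $9,194.02432
Quailridge County: $1,040,048 × 0.0035 = $3,640.168
Total = $12,834.19232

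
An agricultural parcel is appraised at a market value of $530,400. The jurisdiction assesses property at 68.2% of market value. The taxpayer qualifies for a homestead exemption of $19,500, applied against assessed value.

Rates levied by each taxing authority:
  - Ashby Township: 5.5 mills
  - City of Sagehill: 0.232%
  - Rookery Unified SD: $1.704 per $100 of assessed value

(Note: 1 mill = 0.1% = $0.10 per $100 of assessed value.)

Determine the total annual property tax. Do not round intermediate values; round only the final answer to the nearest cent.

Assessed value = $530,400 × 0.682 = $361,732.8
Taxable value = $361,732.8 − $19,500 = $342,232.8
Ashby Township: $342,232.8 × 0.0055 = $1,882.2804
City of Sagehill: $342,232.8 × 0.00232 = $793.980096
Rookery Unified SD: $342,232.8 × 0.01704 = $5,831.646912
Total = $8,507.907408

$8,507.91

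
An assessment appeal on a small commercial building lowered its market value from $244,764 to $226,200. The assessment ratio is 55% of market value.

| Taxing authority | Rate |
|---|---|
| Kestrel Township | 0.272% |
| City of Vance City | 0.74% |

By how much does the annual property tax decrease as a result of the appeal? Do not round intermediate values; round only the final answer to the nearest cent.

Old assessed value = $244,764 × 0.55 = $134,620.2
New assessed value = $226,200 × 0.55 = $124,410
Combined rate = 0.00272 + 0.0074 = 0.01012
Old tax = $134,620.2 × 0.01012 = $1,362.356424
New tax = $124,410 × 0.01012 = $1,259.0292
Reduction = $1,362.356424 − $1,259.0292 = $103.327224

$103.33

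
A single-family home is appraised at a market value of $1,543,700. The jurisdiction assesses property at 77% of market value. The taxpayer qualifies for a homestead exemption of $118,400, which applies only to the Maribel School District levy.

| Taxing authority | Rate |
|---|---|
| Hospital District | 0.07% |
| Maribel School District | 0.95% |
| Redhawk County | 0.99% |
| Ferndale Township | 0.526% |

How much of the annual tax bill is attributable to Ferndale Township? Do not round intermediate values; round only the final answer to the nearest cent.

$6,252.29

Assessed value = $1,543,700 × 0.77 = $1,188,649
Ferndale Township taxable value = $1,188,649 (exemption does not apply)
Ferndale Township levy = $1,188,649 × 0.00526 = $6,252.29374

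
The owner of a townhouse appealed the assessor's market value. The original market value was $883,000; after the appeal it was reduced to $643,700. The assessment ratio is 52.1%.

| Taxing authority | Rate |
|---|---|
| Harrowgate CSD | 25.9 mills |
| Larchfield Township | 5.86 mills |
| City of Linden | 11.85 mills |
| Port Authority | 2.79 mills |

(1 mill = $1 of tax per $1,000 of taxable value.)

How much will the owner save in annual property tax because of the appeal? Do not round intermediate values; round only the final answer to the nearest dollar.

Old assessed value = $883,000 × 0.521 = $460,043
New assessed value = $643,700 × 0.521 = $335,367.7
Combined rate = 0.0259 + 0.00586 + 0.01185 + 0.00279 = 0.0464
Old tax = $460,043 × 0.0464 = $21,345.9952
New tax = $335,367.7 × 0.0464 = $15,561.06128
Reduction = $21,345.9952 − $15,561.06128 = $5,784.93392

$5,785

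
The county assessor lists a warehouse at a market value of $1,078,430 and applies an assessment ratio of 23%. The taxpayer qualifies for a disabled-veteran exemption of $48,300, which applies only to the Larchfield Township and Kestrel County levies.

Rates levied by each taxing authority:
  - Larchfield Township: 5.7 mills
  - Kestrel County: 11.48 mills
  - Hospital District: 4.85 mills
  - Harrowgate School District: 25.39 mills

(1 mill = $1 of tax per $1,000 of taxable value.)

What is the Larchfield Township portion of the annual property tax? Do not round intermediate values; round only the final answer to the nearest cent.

$1,138.51

Assessed value = $1,078,430 × 0.23 = $248,038.9
Larchfield Township taxable value = $248,038.9 − $48,300 = $199,738.9
Larchfield Township levy = $199,738.9 × 0.0057 = $1,138.51173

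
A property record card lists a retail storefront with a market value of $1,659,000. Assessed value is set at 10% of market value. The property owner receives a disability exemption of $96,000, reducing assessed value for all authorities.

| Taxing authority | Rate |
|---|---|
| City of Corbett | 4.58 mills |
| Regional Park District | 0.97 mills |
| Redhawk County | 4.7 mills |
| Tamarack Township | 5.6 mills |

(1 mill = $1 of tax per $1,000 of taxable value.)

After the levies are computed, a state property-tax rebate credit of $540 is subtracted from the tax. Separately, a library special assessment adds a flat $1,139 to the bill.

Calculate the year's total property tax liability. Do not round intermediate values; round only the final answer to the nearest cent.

Assessed value = $1,659,000 × 0.1 = $165,900
Taxable value = $165,900 − $96,000 = $69,900
City of Corbett: $69,900 × 0.00458 = $320.142
Regional Park District: $69,900 × 0.00097 = $67.803
Redhawk County: $69,900 × 0.0047 = $328.53
Tamarack Township: $69,900 × 0.0056 = $391.44
Levies subtotal = $1,107.915
After credit = $1,107.915 − $540 = $567.915
Total = $567.915 + $1,139 = $1,706.915

$1,706.92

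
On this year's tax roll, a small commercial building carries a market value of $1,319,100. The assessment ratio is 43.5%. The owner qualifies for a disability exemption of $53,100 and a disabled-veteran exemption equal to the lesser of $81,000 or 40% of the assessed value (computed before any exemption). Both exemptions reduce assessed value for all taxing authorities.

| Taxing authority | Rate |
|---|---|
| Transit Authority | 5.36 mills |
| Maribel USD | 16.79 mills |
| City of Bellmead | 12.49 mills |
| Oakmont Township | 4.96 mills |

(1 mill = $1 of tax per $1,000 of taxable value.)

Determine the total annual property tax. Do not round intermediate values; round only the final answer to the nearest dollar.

Assessed value = $1,319,100 × 0.435 = $573,808.5
Disabled-veteran exemption = min($81,000, 40% × $573,808.5) = min($81,000, $229,523.4) = $81,000 (dollar cap binds)
Taxable value = $573,808.5 − $53,100 − $81,000 = $439,708.5
Transit Authority: $439,708.5 × 0.00536 = $2,356.83756
Maribel USD: $439,708.5 × 0.01679 = $7,382.705715
City of Bellmead: $439,708.5 × 0.01249 = $5,491.959165
Oakmont Township: $439,708.5 × 0.00496 = $2,180.95416
Total = $17,412.4566

$17,412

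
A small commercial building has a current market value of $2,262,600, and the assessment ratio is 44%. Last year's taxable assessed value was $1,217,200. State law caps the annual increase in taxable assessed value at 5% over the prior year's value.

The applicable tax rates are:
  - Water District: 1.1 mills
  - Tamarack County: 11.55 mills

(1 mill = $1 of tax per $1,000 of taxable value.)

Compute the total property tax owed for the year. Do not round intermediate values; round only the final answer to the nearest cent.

$12,593.63

Uncapped assessed value = $2,262,600 × 0.44 = $995,544
Cap limit = $1,217,200 × 1.05 = $1,278,060
Taxable assessed value = min($995,544, $1,278,060) = $995,544 (cap does not bind)
Water District: $995,544 × 0.0011 = $1,095.0984
Tamarack County: $995,544 × 0.01155 = $11,498.5332
Total = $12,593.6316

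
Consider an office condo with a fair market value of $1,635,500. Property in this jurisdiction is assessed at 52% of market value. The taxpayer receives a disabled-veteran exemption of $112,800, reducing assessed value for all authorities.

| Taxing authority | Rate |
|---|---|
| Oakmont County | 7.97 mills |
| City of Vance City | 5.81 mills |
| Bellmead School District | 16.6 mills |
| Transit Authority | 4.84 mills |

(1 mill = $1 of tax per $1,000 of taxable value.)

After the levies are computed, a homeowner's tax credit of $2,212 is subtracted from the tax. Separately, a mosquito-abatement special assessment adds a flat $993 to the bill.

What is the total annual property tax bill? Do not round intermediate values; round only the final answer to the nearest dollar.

$24,761

Assessed value = $1,635,500 × 0.52 = $850,460
Taxable value = $850,460 − $112,800 = $737,660
Oakmont County: $737,660 × 0.00797 = $5,879.1502
City of Vance City: $737,660 × 0.00581 = $4,285.8046
Bellmead School District: $737,660 × 0.0166 = $12,245.156
Transit Authority: $737,660 × 0.00484 = $3,570.2744
Levies subtotal = $25,980.3852
After credit = $25,980.3852 − $2,212 = $23,768.3852
Total = $23,768.3852 + $993 = $24,761.3852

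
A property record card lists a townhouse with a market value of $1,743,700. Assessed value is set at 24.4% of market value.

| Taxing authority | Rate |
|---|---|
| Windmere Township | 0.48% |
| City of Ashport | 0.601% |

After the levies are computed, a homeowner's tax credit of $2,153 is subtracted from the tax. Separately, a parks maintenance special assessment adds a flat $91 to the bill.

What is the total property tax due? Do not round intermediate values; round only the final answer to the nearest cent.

Assessed value = $1,743,700 × 0.244 = $425,462.8
Windmere Township: $425,462.8 × 0.0048 = $2,042.22144
City of Ashport: $425,462.8 × 0.00601 = $2,557.031428
Levies subtotal = $4,599.252868
After credit = $4,599.252868 − $2,153 = $2,446.252868
Total = $2,446.252868 + $91 = $2,537.252868

$2,537.25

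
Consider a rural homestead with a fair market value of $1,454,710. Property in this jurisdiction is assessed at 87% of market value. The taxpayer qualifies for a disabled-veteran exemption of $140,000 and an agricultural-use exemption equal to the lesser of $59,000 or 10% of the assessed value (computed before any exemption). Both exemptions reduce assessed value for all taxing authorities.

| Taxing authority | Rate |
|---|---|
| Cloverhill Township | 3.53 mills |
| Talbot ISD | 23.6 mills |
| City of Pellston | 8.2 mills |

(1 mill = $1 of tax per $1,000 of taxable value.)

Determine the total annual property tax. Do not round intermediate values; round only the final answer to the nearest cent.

Assessed value = $1,454,710 × 0.87 = $1,265,597.7
Agricultural-use exemption = min($59,000, 10% × $1,265,597.7) = min($59,000, $126,559.77) = $59,000 (dollar cap binds)
Taxable value = $1,265,597.7 − $140,000 − $59,000 = $1,066,597.7
Cloverhill Township: $1,066,597.7 × 0.00353 = $3,765.089881
Talbot ISD: $1,066,597.7 × 0.0236 = $25,171.70572
City of Pellston: $1,066,597.7 × 0.0082 = $8,746.10114
Total = $37,682.896741

$37,682.90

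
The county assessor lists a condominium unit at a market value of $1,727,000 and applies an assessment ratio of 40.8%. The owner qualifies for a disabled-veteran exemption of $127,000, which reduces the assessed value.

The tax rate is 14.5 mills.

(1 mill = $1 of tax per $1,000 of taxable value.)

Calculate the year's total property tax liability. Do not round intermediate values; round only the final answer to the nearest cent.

Assessed value = $1,727,000 × 0.408 = $704,616
Taxable value = $704,616 − $127,000 = $577,616
Tax = $577,616 × 0.0145 = $8,375.432

$8,375.43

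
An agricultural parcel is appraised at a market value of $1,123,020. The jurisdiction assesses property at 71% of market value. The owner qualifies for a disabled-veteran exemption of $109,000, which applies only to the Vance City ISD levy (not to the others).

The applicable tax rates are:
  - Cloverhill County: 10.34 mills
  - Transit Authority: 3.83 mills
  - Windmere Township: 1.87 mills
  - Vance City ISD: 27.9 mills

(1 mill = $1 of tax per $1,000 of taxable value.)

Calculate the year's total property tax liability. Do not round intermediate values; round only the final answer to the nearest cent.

Assessed value = $1,123,020 × 0.71 = $797,344.2
Cloverhill County: $797,344.2 × 0.01034 = $8,244.539028
Transit Authority: $797,344.2 × 0.00383 = $3,053.828286
Windmere Township: $797,344.2 × 0.00187 = $1,491.033654
Vance City ISD: ($797,344.2 − $109,000) × 0.0279 = $688,344.2 × 0.0279 = $19,204.80318
Total = $31,994.204148

$31,994.20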